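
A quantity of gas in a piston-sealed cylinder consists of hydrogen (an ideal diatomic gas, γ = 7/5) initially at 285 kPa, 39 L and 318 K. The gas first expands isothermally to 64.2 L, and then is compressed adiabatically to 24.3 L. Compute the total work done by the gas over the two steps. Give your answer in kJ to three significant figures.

Step 1 (isothermal): W = P₁V₁ ln(V₂/V₁) = (11115) ln(64.2/39) = 5540 J.
After step 1: P = 173.1 kPa, V = 64.2 L, T = 318 K.
Step 2 (adiabatic): W = (P₁V₁ − P₂V₂)/(γ−1) = (11115 − 16394)/0.4 = -13197 J.
W_total = 5540 − 13197 = -7657 J.

W_total ≈ -7.66 kJ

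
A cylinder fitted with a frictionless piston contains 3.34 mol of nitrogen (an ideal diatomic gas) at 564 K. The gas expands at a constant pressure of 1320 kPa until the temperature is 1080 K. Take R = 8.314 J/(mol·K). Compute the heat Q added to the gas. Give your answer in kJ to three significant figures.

Q ≈ 50.2 kJ

Isobaric: W = nRΔT = (3.34)(8.314)(516) = 14329 J.
ΔU = nCᵥΔT with Cᵥ = 5R/2: ΔU = (3.34)(20.79)(516) = 35822 J.
Q = ΔU + W = 35822 + 14329 = 50150 J.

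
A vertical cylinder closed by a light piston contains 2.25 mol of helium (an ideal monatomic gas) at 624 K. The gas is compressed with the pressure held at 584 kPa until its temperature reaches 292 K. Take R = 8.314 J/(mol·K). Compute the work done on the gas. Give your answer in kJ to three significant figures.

W ≈ 6.21 kJ

Isobaric: W = P ΔV = nR ΔT.
W = (2.25)(8.314)(292 − 624) = -6211 J.
Work on gas = −W_by = 6211 J.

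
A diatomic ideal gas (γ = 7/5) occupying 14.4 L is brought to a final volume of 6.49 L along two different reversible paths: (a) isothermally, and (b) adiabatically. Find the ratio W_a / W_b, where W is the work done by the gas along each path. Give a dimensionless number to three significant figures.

W_a / W_b ≈ 0.849

Path (a) isothermal: W = P₁V₁ ln(V₂/V₁) → W_a/(P₁V₁) = -0.797.
Path (b) adiabatic: W = P₁V₁(1 − (V₁/V₂)^(γ−1))/(γ−1) → W_b/(P₁V₁) = -0.9386.
W_a / W_b = -0.797 / -0.9386 = 0.8491.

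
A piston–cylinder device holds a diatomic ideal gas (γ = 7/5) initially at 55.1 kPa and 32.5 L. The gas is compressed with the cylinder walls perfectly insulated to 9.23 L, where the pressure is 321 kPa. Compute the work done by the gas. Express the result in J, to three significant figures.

Adiabatic: W = (P₁V₁ − P₂V₂)/(γ − 1) with γ = 7/5.
P₁V₁ = 1791 J, P₂V₂ = 2963 J.
W = (1791 − 2963) / 0.4 = -2930 J.

W ≈ -2930 J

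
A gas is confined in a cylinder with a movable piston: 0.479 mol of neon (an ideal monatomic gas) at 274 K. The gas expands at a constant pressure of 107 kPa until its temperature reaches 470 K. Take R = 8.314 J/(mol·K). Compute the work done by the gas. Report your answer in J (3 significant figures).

W ≈ 781 J

Isobaric: W = P ΔV = nR ΔT.
W = (0.479)(8.314)(470 − 274) = 780.6 J.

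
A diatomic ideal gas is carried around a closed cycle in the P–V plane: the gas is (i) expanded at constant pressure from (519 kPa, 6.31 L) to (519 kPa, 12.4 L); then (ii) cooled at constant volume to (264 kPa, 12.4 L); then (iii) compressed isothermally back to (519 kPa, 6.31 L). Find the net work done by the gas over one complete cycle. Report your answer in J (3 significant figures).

Leg (i): W = PΔV = (519)(12.4 − 6.31) = 3161 J.
Leg (ii): W = 0.
Leg (iii): W = PᵢVᵢ ln(V_f/Vᵢ) = (3274) ln(6.31/12.4) = -2212 J.
W_net = 3161 − 2212 = 949.2 J.

W_net ≈ 949 J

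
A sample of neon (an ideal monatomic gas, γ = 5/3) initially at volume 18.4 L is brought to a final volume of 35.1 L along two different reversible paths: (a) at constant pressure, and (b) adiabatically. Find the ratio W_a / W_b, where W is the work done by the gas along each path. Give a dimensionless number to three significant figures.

W_a / W_b ≈ 1.73

Path (a) isobaric: W = P₁(V₂ − V₁) → W_a/(P₁V₁) = 0.9076.
Path (b) adiabatic: W = P₁V₁(1 − (V₁/V₂)^(γ−1))/(γ−1) → W_b/(P₁V₁) = 0.5248.
W_a / W_b = 0.9076 / 0.5248 = 1.729.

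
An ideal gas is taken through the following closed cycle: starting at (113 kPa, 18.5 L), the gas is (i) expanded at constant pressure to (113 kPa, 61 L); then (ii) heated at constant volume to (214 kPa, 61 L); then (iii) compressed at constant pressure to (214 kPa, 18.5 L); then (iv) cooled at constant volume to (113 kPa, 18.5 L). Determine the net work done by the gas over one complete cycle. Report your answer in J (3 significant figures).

W_net ≈ -4290 J

Constant-volume legs do no work.
W(i) = (113)(61 − 18.5) = 4802 J; W(iii) = (214)(18.5 − 61) = -9095 J.
W_net = 4802 − 9095 = -4292 J (the counter-clockwise enclosed area).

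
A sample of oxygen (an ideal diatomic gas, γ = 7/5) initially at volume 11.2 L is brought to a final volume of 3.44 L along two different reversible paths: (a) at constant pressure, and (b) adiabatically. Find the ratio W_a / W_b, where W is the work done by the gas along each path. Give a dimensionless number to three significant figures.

Path (a) isobaric: W = P₁(V₂ − V₁) → W_a/(P₁V₁) = -0.6929.
Path (b) adiabatic: W = P₁V₁(1 − (V₁/V₂)^(γ−1))/(γ−1) → W_b/(P₁V₁) = -1.509.
W_a / W_b = -0.6929 / -1.509 = 0.4592.

W_a / W_b ≈ 0.459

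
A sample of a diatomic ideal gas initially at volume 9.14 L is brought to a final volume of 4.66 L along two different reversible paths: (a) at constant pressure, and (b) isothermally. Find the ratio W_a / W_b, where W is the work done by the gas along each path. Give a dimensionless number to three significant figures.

Path (a) isobaric: W = P₁(V₂ − V₁) → W_a/(P₁V₁) = -0.4902.
Path (b) isothermal: W = P₁V₁ ln(V₂/V₁) → W_b/(P₁V₁) = -0.6736.
W_a / W_b = -0.4902 / -0.6736 = 0.7276.

W_a / W_b ≈ 0.728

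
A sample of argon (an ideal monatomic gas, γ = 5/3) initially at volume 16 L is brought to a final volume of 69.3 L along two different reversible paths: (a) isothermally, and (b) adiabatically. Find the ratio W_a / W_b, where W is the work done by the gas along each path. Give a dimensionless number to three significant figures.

W_a / W_b ≈ 1.57

Path (a) isothermal: W = P₁V₁ ln(V₂/V₁) → W_a/(P₁V₁) = 1.466.
Path (b) adiabatic: W = P₁V₁(1 − (V₁/V₂)^(γ−1))/(γ−1) → W_b/(P₁V₁) = 0.9355.
W_a / W_b = 1.466 / 0.9355 = 1.567.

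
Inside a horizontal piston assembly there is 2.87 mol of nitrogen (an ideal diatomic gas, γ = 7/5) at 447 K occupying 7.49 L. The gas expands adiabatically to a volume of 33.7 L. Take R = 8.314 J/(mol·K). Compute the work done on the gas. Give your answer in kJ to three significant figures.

Adiabatic: TV^(γ−1) = const with γ = 7/5.
T₂ = T₁ (V₁/V₂)^(γ−1) = 447 × (7.49/33.7)^0.4 = 447 × 0.5479 = 244.9 K.
W_by = nCᵥ(T₁ − T₂) = (2.87)(20.79)(447 − 244.9) = 12054 J.
Work on gas = −W_by = -12054 J.

W ≈ -12.1 kJ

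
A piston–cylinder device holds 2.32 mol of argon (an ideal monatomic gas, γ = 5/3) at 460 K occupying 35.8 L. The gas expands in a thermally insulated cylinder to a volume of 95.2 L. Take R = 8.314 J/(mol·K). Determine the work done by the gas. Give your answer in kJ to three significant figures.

Adiabatic: TV^(γ−1) = const with γ = 5/3.
T₂ = T₁ (V₁/V₂)^(γ−1) = 460 × (35.8/95.2)^0.667 = 460 × 0.521 = 239.7 K.
W_by = nCᵥ(T₁ − T₂) = (2.32)(12.47)(460 − 239.7) = 6375 J.

W ≈ 6.38 kJ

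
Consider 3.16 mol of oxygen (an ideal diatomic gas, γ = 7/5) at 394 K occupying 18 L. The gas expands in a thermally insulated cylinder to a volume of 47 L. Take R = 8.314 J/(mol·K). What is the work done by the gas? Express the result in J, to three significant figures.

W ≈ 8250 J

Adiabatic: TV^(γ−1) = const with γ = 7/5.
T₂ = T₁ (V₁/V₂)^(γ−1) = 394 × (18/47)^0.4 = 394 × 0.6812 = 268.4 K.
W_by = nCᵥ(T₁ − T₂) = (3.16)(20.79)(394 − 268.4) = 8250 J.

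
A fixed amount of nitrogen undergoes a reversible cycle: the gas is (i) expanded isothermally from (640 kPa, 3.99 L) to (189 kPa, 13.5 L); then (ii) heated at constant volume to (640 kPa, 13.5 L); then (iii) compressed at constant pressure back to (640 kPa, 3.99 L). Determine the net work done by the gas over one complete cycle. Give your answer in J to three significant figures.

Leg (i): W = PᵢVᵢ ln(V_f/Vᵢ) = (2554) ln(13.5/3.99) = 3113 J.
Leg (ii): W = 0.
Leg (iii): W = PΔV = (640)(3.99 − 13.5) = -6086 J.
W_net = 3113 − 6086 = -2974 J.

W_net ≈ -2970 J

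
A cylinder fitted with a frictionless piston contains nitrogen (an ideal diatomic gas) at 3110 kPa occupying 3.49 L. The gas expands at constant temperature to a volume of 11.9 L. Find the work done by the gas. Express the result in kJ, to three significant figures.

Isothermal: W = nRT ln(V₂/V₁) = P₁V₁ ln(V₂/V₁).
P₁V₁ = (3110 kPa)(3.49 L) = 10854 J.
W = 10854 × ln(11.9/3.49) = 10854 × 1.227
W_by_gas = 13314 J.

W ≈ 13.3 kJ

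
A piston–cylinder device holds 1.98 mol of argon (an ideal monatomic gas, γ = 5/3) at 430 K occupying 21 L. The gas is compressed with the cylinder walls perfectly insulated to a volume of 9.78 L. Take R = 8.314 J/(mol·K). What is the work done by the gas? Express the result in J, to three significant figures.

W ≈ -7050 J

Adiabatic: TV^(γ−1) = const with γ = 5/3.
T₂ = T₁ (V₁/V₂)^(γ−1) = 430 × (21/9.78)^0.667 = 430 × 1.664 = 715.7 K.
W_by = nCᵥ(T₁ − T₂) = (1.98)(12.47)(430 − 715.7) = -7054 J.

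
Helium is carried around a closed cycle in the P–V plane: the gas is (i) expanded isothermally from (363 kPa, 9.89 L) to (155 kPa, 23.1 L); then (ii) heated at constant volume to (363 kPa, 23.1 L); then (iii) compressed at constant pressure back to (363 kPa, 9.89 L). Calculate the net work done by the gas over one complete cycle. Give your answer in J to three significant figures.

W_net ≈ -1750 J

Leg (i): W = PᵢVᵢ ln(V_f/Vᵢ) = (3590) ln(23.1/9.89) = 3045 J.
Leg (ii): W = 0.
Leg (iii): W = PΔV = (363)(9.89 − 23.1) = -4795 J.
W_net = 3045 − 4795 = -1750 J.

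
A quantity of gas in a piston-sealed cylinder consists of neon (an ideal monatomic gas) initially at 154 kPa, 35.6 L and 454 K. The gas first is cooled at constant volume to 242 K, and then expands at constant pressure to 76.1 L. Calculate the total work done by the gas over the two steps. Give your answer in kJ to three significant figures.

W_total ≈ 3.32 kJ

Step 1 (isochoric): W = 0 (constant volume).
After step 1: P = 82.09 kPa (V unchanged).
Step 2 (isobaric): W = PΔV = (82.09 kPa)(76.1 − 35.6 L) = 3325 J.
W_total = 0 + 3325 = 3325 J.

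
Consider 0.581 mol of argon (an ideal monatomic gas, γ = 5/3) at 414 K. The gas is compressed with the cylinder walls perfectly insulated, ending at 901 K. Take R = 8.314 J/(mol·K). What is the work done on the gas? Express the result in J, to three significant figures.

Adiabatic ⇒ Q = 0, so W_by = −ΔU = nCᵥ(T₁ − T₂).
Cᵥ = 3R/2 = 12.47 J/(mol·K).
W = (0.581)(12.47)(414 − 901) = -3529 J.
Work on gas = −W_by = 3529 J.

W ≈ 3530 J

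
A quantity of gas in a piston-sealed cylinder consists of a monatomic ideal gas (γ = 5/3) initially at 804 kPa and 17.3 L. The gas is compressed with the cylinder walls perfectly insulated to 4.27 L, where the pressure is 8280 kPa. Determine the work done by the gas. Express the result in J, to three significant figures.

W ≈ -32200 J

Adiabatic: W = (P₁V₁ − P₂V₂)/(γ − 1) with γ = 5/3.
P₁V₁ = 13909 J, P₂V₂ = 35356 J.
W = (13909 − 35356) / 0.6667 = -32170 J.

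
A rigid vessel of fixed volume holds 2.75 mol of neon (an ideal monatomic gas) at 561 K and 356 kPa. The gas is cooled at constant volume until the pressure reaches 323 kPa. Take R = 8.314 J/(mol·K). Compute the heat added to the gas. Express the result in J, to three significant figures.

Q ≈ -1780 J

Constant volume ⇒ W = 0, so Q = ΔU = nCᵥΔT with Cᵥ = 3R/2 = 12.47 J/(mol·K).
At constant V, T₂/T₁ = P₂/P₁ ⇒ ΔT = T₁(P₂/P₁ − 1) = 561·(323/356 − 1) = -52 K.
ΔU = (2.75)(12.47)(-52) = -1783 J.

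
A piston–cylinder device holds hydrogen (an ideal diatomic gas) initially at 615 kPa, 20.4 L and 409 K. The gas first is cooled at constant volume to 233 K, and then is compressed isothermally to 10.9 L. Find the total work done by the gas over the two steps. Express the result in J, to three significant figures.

W_total ≈ -4480 J

Step 1 (isochoric): W = 0 (constant volume).
After step 1: P = 350.4 kPa (V unchanged).
Step 2 (isothermal): W = P₁V₁ ln(V₂/V₁) = (7147) ln(10.9/20.4) = -4480 J.
W_total = 0 − 4480 = -4480 J.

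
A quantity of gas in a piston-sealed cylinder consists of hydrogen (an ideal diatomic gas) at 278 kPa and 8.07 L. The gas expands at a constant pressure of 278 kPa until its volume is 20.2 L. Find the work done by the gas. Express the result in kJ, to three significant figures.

W ≈ 3.37 kJ

Isobaric: W = P ΔV.
W = (278 kPa)(20.2 − 8.07 L) = (278)(12.13) = 3372 J.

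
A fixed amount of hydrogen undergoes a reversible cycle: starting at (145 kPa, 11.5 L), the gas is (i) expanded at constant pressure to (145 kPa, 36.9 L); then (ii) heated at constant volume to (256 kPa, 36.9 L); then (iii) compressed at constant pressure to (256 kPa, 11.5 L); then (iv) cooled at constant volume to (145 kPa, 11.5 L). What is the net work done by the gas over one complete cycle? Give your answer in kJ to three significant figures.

W_net ≈ -2.82 kJ

Constant-volume legs do no work.
W(i) = (145)(36.9 − 11.5) = 3683 J; W(iii) = (256)(11.5 − 36.9) = -6502 J.
W_net = 3683 − 6502 = -2819 J (the counter-clockwise enclosed area).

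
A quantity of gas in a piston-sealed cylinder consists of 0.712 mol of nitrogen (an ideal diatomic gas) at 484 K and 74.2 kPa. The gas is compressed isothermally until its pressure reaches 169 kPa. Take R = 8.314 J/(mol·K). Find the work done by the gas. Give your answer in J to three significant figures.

W ≈ -2360 J

Isothermal process: W = nRT ln(V₂/V₁) = nRT ln(P₁/P₂).
W = (0.712)(8.314)(484) × ln(74.2/169)
  = 2865 × ln(0.4391) = 2865 × -0.8231
W_by_gas = -2358 J.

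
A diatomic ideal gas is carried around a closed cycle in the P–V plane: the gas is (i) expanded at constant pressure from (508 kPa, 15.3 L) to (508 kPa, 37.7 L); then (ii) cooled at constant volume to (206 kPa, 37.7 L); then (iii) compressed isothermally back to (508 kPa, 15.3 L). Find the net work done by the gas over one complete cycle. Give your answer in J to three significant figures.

W_net ≈ 4380 J

Leg (i): W = PΔV = (508)(37.7 − 15.3) = 11379 J.
Leg (ii): W = 0.
Leg (iii): W = PᵢVᵢ ln(V_f/Vᵢ) = (7766) ln(15.3/37.7) = -7004 J.
W_net = 11379 − 7004 = 4376 J.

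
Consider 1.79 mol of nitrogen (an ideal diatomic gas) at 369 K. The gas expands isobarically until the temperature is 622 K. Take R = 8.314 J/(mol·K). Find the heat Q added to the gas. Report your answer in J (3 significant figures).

Isobaric: W = nRΔT = (1.79)(8.314)(253) = 3765 J.
ΔU = nCᵥΔT with Cᵥ = 5R/2: ΔU = (1.79)(20.79)(253) = 9413 J.
Q = ΔU + W = 9413 + 3765 = 13178 J.

Q ≈ 13200 J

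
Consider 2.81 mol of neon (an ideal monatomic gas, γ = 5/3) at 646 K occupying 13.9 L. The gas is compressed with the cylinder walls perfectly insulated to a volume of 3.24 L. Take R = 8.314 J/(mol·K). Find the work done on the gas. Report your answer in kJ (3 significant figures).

Adiabatic: TV^(γ−1) = const with γ = 5/3.
T₂ = T₁ (V₁/V₂)^(γ−1) = 646 × (13.9/3.24)^0.667 = 646 × 2.64 = 1706 K.
W_by = nCᵥ(T₁ − T₂) = (2.81)(12.47)(646 − 1706) = -37132 J.
Work on gas = −W_by = 37132 J.

W ≈ 37.1 kJ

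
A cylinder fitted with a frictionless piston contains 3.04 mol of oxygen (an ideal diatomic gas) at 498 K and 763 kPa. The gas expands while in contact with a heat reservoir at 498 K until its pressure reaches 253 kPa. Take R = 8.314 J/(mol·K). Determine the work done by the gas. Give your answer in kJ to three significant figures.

Isothermal process: W = nRT ln(V₂/V₁) = nRT ln(P₁/P₂).
W = (3.04)(8.314)(498) × ln(763/253)
  = 12587 × ln(3.016) = 12587 × 1.104
W_by_gas = 13894 J.

W ≈ 13.9 kJ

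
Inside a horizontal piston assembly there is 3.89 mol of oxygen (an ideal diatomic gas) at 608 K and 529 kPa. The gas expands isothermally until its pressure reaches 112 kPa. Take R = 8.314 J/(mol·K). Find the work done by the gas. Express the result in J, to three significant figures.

W ≈ 30500 J

Isothermal process: W = nRT ln(V₂/V₁) = nRT ln(P₁/P₂).
W = (3.89)(8.314)(608) × ln(529/112)
  = 19664 × ln(4.723) = 19664 × 1.552
W_by_gas = 30528 J.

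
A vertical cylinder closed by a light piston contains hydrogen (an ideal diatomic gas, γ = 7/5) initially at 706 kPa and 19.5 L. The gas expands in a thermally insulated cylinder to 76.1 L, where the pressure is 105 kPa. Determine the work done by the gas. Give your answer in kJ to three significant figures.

W ≈ 14.4 kJ

Adiabatic: W = (P₁V₁ − P₂V₂)/(γ − 1) with γ = 7/5.
P₁V₁ = 13767 J, P₂V₂ = 7990 J.
W = (13767 − 7990) / 0.4 = 14441 J.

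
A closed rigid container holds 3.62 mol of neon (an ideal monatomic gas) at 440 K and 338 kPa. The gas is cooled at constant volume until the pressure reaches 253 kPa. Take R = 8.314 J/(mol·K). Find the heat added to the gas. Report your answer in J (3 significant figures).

Constant volume ⇒ W = 0, so Q = ΔU = nCᵥΔT with Cᵥ = 3R/2 = 12.47 J/(mol·K).
At constant V, T₂/T₁ = P₂/P₁ ⇒ ΔT = T₁(P₂/P₁ − 1) = 440·(253/338 − 1) = -110.7 K.
ΔU = (3.62)(12.47)(-110.7) = -4995 J.

Q ≈ -5000 J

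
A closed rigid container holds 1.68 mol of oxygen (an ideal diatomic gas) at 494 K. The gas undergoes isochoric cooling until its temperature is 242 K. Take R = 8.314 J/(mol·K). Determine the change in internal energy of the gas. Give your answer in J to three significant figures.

Constant volume ⇒ W = 0, so Q = ΔU = nCᵥΔT with Cᵥ = 5R/2 = 20.79 J/(mol·K).
ΔU = (1.68)(20.79)(242 − 494) = -8800 J.

ΔU ≈ -8800 J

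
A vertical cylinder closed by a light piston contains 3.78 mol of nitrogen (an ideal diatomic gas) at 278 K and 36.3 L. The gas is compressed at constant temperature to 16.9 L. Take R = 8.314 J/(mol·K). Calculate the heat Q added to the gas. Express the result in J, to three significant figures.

Isothermal ⇒ ΔU = 0, so Q = W = nRT ln(V₂/V₁).
Q = (3.78)(8.314)(278) ln(16.9/36.3) = 8737 × -0.7645 = -6679 J.

Q ≈ -6680 J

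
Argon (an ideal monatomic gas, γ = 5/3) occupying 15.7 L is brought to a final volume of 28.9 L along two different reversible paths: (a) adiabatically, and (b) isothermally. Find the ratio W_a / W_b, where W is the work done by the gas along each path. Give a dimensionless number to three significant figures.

Path (a) adiabatic: W = P₁V₁(1 − (V₁/V₂)^(γ−1))/(γ−1) → W_a/(P₁V₁) = 0.5013.
Path (b) isothermal: W = P₁V₁ ln(V₂/V₁) → W_b/(P₁V₁) = 0.6102.
W_a / W_b = 0.5013 / 0.6102 = 0.8216.

W_a / W_b ≈ 0.822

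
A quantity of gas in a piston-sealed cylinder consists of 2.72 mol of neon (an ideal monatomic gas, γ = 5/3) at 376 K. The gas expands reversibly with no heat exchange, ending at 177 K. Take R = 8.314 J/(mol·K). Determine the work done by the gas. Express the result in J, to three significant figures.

W ≈ 6750 J

Adiabatic ⇒ Q = 0, so W_by = −ΔU = nCᵥ(T₁ − T₂).
Cᵥ = 3R/2 = 12.47 J/(mol·K).
W = (2.72)(12.47)(376 − 177) = 6750 J.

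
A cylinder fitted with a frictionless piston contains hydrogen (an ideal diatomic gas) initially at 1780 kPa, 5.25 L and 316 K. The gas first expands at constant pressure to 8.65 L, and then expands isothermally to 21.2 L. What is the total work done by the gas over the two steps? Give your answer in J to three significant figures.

W_total ≈ 19900 J

Step 1 (isobaric): W = PΔV = (1780 kPa)(8.65 − 5.25 L) = 6052 J.
After step 1: P = 1780 kPa, V = 8.65 L, T = 520.6 K.
Step 2 (isothermal): W = P₁V₁ ln(V₂/V₁) = (15397) ln(21.2/8.65) = 13803 J.
W_total = 6052 + 13803 = 19855 J.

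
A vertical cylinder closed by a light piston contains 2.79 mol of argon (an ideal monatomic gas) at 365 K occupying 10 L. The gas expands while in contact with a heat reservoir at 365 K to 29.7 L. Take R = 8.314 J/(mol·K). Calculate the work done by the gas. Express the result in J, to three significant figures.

Isothermal: W = nRT ln(V₂/V₁).
W = (2.79)(8.314)(365) × ln(29.7/10)
  = 8467 × 1.089
W_by_gas = 9216 J.

W ≈ 9220 J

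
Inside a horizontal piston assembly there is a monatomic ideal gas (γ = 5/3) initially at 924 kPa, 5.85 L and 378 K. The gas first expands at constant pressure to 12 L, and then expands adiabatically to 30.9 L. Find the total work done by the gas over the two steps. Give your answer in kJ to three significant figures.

Step 1 (isobaric): W = PΔV = (924 kPa)(12 − 5.85 L) = 5683 J.
After step 1: P = 924 kPa, V = 12 L, T = 775.4 K.
Step 2 (adiabatic): W = (P₁V₁ − P₂V₂)/(γ−1) = (11088 − 5902)/0.667 = 7779 J.
W_total = 5683 + 7779 = 13462 J.

W_total ≈ 13.5 kJ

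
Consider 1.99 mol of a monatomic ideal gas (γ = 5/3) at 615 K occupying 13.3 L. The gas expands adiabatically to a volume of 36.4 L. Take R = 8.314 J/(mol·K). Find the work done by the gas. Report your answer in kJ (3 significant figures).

W ≈ 7.46 kJ

Adiabatic: TV^(γ−1) = const with γ = 5/3.
T₂ = T₁ (V₁/V₂)^(γ−1) = 615 × (13.3/36.4)^0.667 = 615 × 0.5111 = 314.3 K.
W_by = nCᵥ(T₁ − T₂) = (1.99)(12.47)(615 − 314.3) = 7462 J.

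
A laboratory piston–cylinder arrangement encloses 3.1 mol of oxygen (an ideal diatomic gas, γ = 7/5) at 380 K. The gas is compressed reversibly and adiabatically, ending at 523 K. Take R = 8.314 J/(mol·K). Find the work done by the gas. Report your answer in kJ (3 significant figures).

Adiabatic ⇒ Q = 0, so W_by = −ΔU = nCᵥ(T₁ − T₂).
Cᵥ = 5R/2 = 20.79 J/(mol·K).
W = (3.1)(20.79)(380 − 523) = -9214 J.

W ≈ -9.21 kJ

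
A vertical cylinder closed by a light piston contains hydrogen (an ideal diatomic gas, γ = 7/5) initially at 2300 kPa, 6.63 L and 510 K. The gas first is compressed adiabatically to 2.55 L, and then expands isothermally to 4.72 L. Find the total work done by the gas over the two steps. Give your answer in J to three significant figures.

W_total ≈ -3990 J

Step 1 (adiabatic): W = (P₁V₁ − P₂V₂)/(γ−1) = (15249 − 22348)/0.4 = -17746 J.
After step 1: P = 8764 kPa, V = 2.55 L, T = 747.4 K.
Step 2 (isothermal): W = P₁V₁ ln(V₂/V₁) = (22348) ln(4.72/2.55) = 13760 J.
W_total = -17746 + 13760 = -3987 J.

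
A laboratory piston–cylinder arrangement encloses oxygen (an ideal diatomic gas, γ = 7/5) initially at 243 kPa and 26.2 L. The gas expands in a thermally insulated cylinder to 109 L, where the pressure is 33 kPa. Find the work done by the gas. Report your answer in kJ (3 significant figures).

Adiabatic: W = (P₁V₁ − P₂V₂)/(γ − 1) with γ = 7/5.
P₁V₁ = 6367 J, P₂V₂ = 3597 J.
W = (6367 − 3597) / 0.4 = 6924 J.

W ≈ 6.92 kJ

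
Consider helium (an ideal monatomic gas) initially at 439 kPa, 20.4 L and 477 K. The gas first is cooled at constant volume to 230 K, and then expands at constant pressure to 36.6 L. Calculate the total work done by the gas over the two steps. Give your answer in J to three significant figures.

W_total ≈ 3430 J

Step 1 (isochoric): W = 0 (constant volume).
After step 1: P = 211.7 kPa (V unchanged).
Step 2 (isobaric): W = PΔV = (211.7 kPa)(36.6 − 20.4 L) = 3429 J.
W_total = 0 + 3429 = 3429 J.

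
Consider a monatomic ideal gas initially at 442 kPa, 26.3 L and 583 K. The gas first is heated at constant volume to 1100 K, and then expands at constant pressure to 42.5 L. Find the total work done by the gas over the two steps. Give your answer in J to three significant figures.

W_total ≈ 13500 J

Step 1 (isochoric): W = 0 (constant volume).
After step 1: P = 834 kPa (V unchanged).
Step 2 (isobaric): W = PΔV = (834 kPa)(42.5 − 26.3 L) = 13510 J.
W_total = 0 + 13510 = 13510 J.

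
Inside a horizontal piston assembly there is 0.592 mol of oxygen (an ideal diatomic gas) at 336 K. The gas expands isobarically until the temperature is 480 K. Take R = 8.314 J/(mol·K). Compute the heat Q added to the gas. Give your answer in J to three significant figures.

Q ≈ 2480 J

Isobaric: W = nRΔT = (0.592)(8.314)(144) = 708.8 J.
ΔU = nCᵥΔT with Cᵥ = 5R/2: ΔU = (0.592)(20.79)(144) = 1772 J.
Q = ΔU + W = 1772 + 708.8 = 2481 J.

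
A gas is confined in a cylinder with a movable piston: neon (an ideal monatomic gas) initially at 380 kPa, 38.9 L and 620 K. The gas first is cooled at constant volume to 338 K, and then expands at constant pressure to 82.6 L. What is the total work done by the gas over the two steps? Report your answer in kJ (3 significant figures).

Step 1 (isochoric): W = 0 (constant volume).
After step 1: P = 207.2 kPa (V unchanged).
Step 2 (isobaric): W = PΔV = (207.2 kPa)(82.6 − 38.9 L) = 9053 J.
W_total = 0 + 9053 = 9053 J.

W_total ≈ 9.05 kJ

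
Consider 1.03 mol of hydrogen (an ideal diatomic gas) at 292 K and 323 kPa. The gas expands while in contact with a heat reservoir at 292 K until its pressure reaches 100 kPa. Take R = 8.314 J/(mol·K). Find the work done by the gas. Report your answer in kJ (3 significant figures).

Isothermal process: W = nRT ln(V₂/V₁) = nRT ln(P₁/P₂).
W = (1.03)(8.314)(292) × ln(323/100)
  = 2501 × ln(3.23) = 2501 × 1.172
W_by_gas = 2932 J.

W ≈ 2.93 kJ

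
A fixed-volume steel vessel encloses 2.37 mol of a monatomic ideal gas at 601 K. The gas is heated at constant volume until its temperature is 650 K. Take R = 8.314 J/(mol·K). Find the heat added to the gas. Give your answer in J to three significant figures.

Q ≈ 1450 J

Constant volume ⇒ W = 0, so Q = ΔU = nCᵥΔT with Cᵥ = 3R/2 = 12.47 J/(mol·K).
ΔU = (2.37)(12.47)(650 − 601) = 1448 J.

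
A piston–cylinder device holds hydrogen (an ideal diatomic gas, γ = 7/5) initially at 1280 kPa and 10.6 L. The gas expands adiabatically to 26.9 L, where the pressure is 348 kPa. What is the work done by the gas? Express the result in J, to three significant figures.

Adiabatic: W = (P₁V₁ − P₂V₂)/(γ − 1) with γ = 7/5.
P₁V₁ = 13568 J, P₂V₂ = 9361 J.
W = (13568 − 9361) / 0.4 = 10517 J.

W ≈ 10500 J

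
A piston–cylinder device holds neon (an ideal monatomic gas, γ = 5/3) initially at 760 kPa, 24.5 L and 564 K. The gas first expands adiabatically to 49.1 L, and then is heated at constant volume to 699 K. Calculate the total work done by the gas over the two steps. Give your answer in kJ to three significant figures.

Step 1 (adiabatic): W = (P₁V₁ − P₂V₂)/(γ−1) = (18620 − 11714)/0.667 = 10359 J.
Step 2 (isochoric): W = 0 (constant volume).
W_total = 10359 + 0 = 10359 J.

W_total ≈ 10.4 kJ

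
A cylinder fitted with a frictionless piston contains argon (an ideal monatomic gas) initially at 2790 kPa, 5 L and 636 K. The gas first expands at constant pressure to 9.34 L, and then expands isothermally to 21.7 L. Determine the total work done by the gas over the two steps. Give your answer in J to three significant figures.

Step 1 (isobaric): W = PΔV = (2790 kPa)(9.34 − 5 L) = 12109 J.
After step 1: P = 2790 kPa, V = 9.34 L, T = 1188 K.
Step 2 (isothermal): W = P₁V₁ ln(V₂/V₁) = (26059) ln(21.7/9.34) = 21968 J.
W_total = 12109 + 21968 = 34076 J.

W_total ≈ 34100 J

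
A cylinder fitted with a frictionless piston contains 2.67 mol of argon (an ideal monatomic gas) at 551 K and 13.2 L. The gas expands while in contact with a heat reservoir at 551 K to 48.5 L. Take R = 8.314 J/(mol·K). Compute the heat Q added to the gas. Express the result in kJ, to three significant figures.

Q ≈ 15.9 kJ

Isothermal ⇒ ΔU = 0, so Q = W = nRT ln(V₂/V₁).
Q = (2.67)(8.314)(551) ln(48.5/13.2) = 12231 × 1.301 = 15917 J.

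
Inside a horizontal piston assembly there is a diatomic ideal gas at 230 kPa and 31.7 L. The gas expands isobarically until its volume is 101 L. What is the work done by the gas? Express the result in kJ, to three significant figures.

Isobaric: W = P ΔV.
W = (230 kPa)(101 − 31.7 L) = (230)(69.3) = 15939 J.

W ≈ 15.9 kJ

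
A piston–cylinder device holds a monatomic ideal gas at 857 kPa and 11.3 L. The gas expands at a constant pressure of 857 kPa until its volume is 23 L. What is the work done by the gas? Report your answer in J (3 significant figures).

Isobaric: W = P ΔV.
W = (857 kPa)(23 − 11.3 L) = (857)(11.7) = 10027 J.

W ≈ 10000 J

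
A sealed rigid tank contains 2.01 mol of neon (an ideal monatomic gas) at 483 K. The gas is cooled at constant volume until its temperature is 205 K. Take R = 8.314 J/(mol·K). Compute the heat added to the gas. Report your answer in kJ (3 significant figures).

Q ≈ -6.97 kJ

Constant volume ⇒ W = 0, so Q = ΔU = nCᵥΔT with Cᵥ = 3R/2 = 12.47 J/(mol·K).
ΔU = (2.01)(12.47)(205 − 483) = -6969 J.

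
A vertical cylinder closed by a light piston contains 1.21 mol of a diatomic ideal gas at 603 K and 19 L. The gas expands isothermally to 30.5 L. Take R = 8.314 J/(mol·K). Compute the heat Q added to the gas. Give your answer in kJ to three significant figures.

Isothermal ⇒ ΔU = 0, so Q = W = nRT ln(V₂/V₁).
Q = (1.21)(8.314)(603) ln(30.5/19) = 6066 × 0.4733 = 2871 J.

Q ≈ 2.87 kJ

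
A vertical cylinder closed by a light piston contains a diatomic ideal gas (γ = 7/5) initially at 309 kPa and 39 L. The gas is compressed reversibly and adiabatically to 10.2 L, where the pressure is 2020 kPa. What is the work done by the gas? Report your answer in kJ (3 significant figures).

Adiabatic: W = (P₁V₁ − P₂V₂)/(γ − 1) with γ = 7/5.
P₁V₁ = 12051 J, P₂V₂ = 20604 J.
W = (12051 − 20604) / 0.4 = -21383 J.

W ≈ -21.4 kJ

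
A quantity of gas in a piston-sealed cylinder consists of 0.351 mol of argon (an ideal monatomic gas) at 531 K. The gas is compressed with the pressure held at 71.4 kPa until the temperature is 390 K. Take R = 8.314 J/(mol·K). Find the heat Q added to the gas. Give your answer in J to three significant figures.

Q ≈ -1030 J

Isobaric: W = nRΔT = (0.351)(8.314)(-141) = -411.5 J.
ΔU = nCᵥΔT with Cᵥ = 3R/2: ΔU = (0.351)(12.47)(-141) = -617.2 J.
Q = ΔU + W = -617.2 − 411.5 = -1029 J.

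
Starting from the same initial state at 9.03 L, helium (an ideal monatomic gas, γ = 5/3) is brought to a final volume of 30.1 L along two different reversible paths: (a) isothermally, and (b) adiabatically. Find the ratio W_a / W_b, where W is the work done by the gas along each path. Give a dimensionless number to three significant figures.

Path (a) isothermal: W = P₁V₁ ln(V₂/V₁) → W_a/(P₁V₁) = 1.204.
Path (b) adiabatic: W = P₁V₁(1 − (V₁/V₂)^(γ−1))/(γ−1) → W_b/(P₁V₁) = 0.8278.
W_a / W_b = 1.204 / 0.8278 = 1.454.

W_a / W_b ≈ 1.45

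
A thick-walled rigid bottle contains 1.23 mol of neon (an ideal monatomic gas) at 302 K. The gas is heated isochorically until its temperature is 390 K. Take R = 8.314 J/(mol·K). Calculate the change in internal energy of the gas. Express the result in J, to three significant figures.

Constant volume ⇒ W = 0, so Q = ΔU = nCᵥΔT with Cᵥ = 3R/2 = 12.47 J/(mol·K).
ΔU = (1.23)(12.47)(390 − 302) = 1350 J.

ΔU ≈ 1350 J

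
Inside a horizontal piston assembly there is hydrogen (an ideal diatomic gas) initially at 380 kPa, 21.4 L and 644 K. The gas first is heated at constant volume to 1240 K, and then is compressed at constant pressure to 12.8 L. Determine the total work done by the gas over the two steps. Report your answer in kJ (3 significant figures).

Step 1 (isochoric): W = 0 (constant volume).
After step 1: P = 731.7 kPa (V unchanged).
Step 2 (isobaric): W = PΔV = (731.7 kPa)(12.8 − 21.4 L) = -6292 J.
W_total = 0 − 6292 = -6292 J.

W_total ≈ -6.29 kJ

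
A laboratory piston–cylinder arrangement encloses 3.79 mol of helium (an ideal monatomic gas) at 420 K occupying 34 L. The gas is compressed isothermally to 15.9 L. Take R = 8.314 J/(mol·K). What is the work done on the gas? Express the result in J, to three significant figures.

W ≈ 10100 J

Isothermal: W = nRT ln(V₂/V₁).
W = (3.79)(8.314)(420) × ln(15.9/34)
  = 13234 × -0.76
W_by_gas = -10059 J; work on gas = −W_by = 10059 J.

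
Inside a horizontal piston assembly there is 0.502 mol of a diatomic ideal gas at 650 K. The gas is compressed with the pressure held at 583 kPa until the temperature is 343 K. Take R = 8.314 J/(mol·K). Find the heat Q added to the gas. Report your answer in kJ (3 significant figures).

Q ≈ -4.48 kJ

Isobaric: W = nRΔT = (0.502)(8.314)(-307) = -1281 J.
ΔU = nCᵥΔT with Cᵥ = 5R/2: ΔU = (0.502)(20.79)(-307) = -3203 J.
Q = ΔU + W = -3203 − 1281 = -4485 J.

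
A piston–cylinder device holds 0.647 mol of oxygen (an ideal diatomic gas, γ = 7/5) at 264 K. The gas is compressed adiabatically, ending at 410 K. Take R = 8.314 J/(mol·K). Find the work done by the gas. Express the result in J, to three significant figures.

Adiabatic ⇒ Q = 0, so W_by = −ΔU = nCᵥ(T₁ − T₂).
Cᵥ = 5R/2 = 20.79 J/(mol·K).
W = (0.647)(20.79)(264 − 410) = -1963 J.

W ≈ -1960 J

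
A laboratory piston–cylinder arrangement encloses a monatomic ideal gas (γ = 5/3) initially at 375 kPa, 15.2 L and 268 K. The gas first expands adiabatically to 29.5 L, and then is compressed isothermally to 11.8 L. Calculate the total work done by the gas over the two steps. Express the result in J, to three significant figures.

W_total ≈ -302 J

Step 1 (adiabatic): W = (P₁V₁ − P₂V₂)/(γ−1) = (5700 − 3663)/0.667 = 3055 J.
After step 1: P = 124.2 kPa, V = 29.5 L, T = 172.2 K.
Step 2 (isothermal): W = P₁V₁ ln(V₂/V₁) = (3663) ln(11.8/29.5) = -3357 J.
W_total = 3055 − 3357 = -301.9 J.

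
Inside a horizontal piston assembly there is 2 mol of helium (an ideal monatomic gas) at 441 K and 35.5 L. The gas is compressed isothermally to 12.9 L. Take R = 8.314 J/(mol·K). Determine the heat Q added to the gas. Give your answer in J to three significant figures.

Isothermal ⇒ ΔU = 0, so Q = W = nRT ln(V₂/V₁).
Q = (2)(8.314)(441) ln(12.9/35.5) = 7333 × -1.012 = -7423 J.

Q ≈ -7420 J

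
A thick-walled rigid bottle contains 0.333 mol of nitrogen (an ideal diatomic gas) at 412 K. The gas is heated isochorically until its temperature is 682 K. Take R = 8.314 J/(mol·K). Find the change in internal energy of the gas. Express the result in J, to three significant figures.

ΔU ≈ 1870 J

Constant volume ⇒ W = 0, so Q = ΔU = nCᵥΔT with Cᵥ = 5R/2 = 20.79 J/(mol·K).
ΔU = (0.333)(20.79)(682 − 412) = 1869 J.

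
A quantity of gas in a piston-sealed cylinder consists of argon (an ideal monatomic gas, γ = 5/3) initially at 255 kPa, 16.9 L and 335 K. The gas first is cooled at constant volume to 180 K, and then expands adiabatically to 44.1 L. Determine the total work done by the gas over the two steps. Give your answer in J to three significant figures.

W_total ≈ 1640 J

Step 1 (isochoric): W = 0 (constant volume).
After step 1: P = 137 kPa (V unchanged).
Step 2 (adiabatic): W = (P₁V₁ − P₂V₂)/(γ−1) = (2316 − 1222)/0.667 = 1641 J.
W_total = 0 + 1641 = 1641 J.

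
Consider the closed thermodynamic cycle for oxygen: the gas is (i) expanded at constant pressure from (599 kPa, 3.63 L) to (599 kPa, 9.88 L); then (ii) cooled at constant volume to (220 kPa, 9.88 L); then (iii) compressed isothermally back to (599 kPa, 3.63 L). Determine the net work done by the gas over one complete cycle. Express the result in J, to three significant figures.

W_net ≈ 1570 J

Leg (i): W = PΔV = (599)(9.88 − 3.63) = 3744 J.
Leg (ii): W = 0.
Leg (iii): W = PᵢVᵢ ln(V_f/Vᵢ) = (2174) ln(3.63/9.88) = -2176 J.
W_net = 3744 − 2176 = 1567 J.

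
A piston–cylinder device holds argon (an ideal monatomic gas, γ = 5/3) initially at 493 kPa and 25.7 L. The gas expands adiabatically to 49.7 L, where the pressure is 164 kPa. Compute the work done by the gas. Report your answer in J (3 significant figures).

Adiabatic: W = (P₁V₁ − P₂V₂)/(γ − 1) with γ = 5/3.
P₁V₁ = 12670 J, P₂V₂ = 8151 J.
W = (12670 − 8151) / 0.6667 = 6779 J.

W ≈ 6780 J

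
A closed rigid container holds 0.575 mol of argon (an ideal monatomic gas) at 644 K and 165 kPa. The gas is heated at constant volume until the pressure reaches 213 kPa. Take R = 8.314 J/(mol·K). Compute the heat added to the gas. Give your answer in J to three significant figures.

Constant volume ⇒ W = 0, so Q = ΔU = nCᵥΔT with Cᵥ = 3R/2 = 12.47 J/(mol·K).
At constant V, T₂/T₁ = P₂/P₁ ⇒ ΔT = T₁(P₂/P₁ − 1) = 644·(213/165 − 1) = 187.3 K.
ΔU = (0.575)(12.47)(187.3) = 1343 J.

Q ≈ 1340 J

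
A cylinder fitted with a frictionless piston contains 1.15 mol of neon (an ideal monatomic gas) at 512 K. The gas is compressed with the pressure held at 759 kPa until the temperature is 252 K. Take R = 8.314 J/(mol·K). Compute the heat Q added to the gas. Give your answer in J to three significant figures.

Isobaric: W = nRΔT = (1.15)(8.314)(-260) = -2486 J.
ΔU = nCᵥΔT with Cᵥ = 3R/2: ΔU = (1.15)(12.47)(-260) = -3729 J.
Q = ΔU + W = -3729 − 2486 = -6215 J.

Q ≈ -6210 J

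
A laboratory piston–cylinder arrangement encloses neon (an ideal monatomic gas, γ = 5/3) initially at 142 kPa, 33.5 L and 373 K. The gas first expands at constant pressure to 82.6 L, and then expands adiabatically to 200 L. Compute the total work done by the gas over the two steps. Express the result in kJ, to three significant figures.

Step 1 (isobaric): W = PΔV = (142 kPa)(82.6 − 33.5 L) = 6972 J.
After step 1: P = 142 kPa, V = 82.6 L, T = 919.7 K.
Step 2 (adiabatic): W = (P₁V₁ − P₂V₂)/(γ−1) = (11729 − 6505)/0.667 = 7837 J.
W_total = 6972 + 7837 = 14809 J.

W_total ≈ 14.8 kJ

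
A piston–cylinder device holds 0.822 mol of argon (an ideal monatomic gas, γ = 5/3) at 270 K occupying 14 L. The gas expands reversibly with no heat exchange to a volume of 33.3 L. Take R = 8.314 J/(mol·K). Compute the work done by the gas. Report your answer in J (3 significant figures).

Adiabatic: TV^(γ−1) = const with γ = 5/3.
T₂ = T₁ (V₁/V₂)^(γ−1) = 270 × (14/33.3)^0.667 = 270 × 0.5612 = 151.5 K.
W_by = nCᵥ(T₁ − T₂) = (0.822)(12.47)(270 − 151.5) = 1214 J.

W ≈ 1210 J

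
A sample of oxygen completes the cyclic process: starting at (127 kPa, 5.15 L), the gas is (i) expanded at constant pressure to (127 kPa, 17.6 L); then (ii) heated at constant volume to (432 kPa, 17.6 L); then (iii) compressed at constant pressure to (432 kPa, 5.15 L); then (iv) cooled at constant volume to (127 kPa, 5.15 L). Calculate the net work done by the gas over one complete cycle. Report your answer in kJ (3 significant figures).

Constant-volume legs do no work.
W(i) = (127)(17.6 − 5.15) = 1581 J; W(iii) = (432)(5.15 − 17.6) = -5378 J.
W_net = 1581 − 5378 = -3797 J (the counter-clockwise enclosed area).

W_net ≈ -3.80 kJ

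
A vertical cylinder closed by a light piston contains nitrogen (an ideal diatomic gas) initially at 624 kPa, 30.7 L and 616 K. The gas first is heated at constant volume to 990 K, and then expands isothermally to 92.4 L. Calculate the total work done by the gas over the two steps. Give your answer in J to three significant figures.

Step 1 (isochoric): W = 0 (constant volume).
After step 1: P = 1003 kPa (V unchanged).
Step 2 (isothermal): W = P₁V₁ ln(V₂/V₁) = (30788) ln(92.4/30.7) = 33924 J.
W_total = 0 + 33924 = 33924 J.

W_total ≈ 33900 J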